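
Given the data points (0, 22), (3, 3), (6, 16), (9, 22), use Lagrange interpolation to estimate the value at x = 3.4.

Lagrange interpolation formula:
P(x) = Σ yᵢ × Lᵢ(x)
where Lᵢ(x) = Π_{j≠i} (x - xⱼ)/(xᵢ - xⱼ)

L_0(3.4) = (3.4 - 3)/(0 - 3) × (3.4 - 6)/(0 - 6) × (3.4 - 9)/(0 - 9) = -0.035951
L_1(3.4) = (3.4 - 0)/(3 - 0) × (3.4 - 6)/(3 - 6) × (3.4 - 9)/(3 - 9) = 0.916741
L_2(3.4) = (3.4 - 0)/(6 - 0) × (3.4 - 3)/(6 - 3) × (3.4 - 9)/(6 - 9) = 0.141037
L_3(3.4) = (3.4 - 0)/(9 - 0) × (3.4 - 3)/(9 - 3) × (3.4 - 6)/(9 - 6) = -0.021827

P(3.4) = 22×L_0(3.4) + 3×L_1(3.4) + 16×L_2(3.4) + 22×L_3(3.4)
P(3.4) = 3.735704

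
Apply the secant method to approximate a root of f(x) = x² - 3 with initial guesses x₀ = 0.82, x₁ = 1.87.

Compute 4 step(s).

f(x) = x² - 3
x₀ = 0.82, x₁ = 1.87

Secant formula: x_{n+1} = x_n - f(x_n)(x_n - x_{n-1})/(f(x_n) - f(x_{n-1}))

Iteration 1:
  f(0.820000) = -2.327600
  f(1.870000) = 0.496900
  x_2 = 1.870000 - 0.496900×(1.870000 - 0.820000)/(0.496900 - (-2.327600))
       = 1.685279
Iteration 2:
  f(1.870000) = 0.496900
  f(1.685279) = -0.159835
  x_3 = 1.685279 - (-0.159835)×(1.685279 - 1.870000)/(-0.159835 - 0.496900)
       = 1.730236
Iteration 3:
  f(1.685279) = -0.159835
  f(1.730236) = -0.006283
  x_4 = 1.730236 - (-0.006283)×(1.730236 - 1.685279)/(-0.006283 - (-0.159835))
       = 1.732076
Iteration 4:
  f(1.730236) = -0.006283
  f(1.732076) = 0.000086
  x_5 = 1.732076 - 0.000086×(1.732076 - 1.730236)/(0.000086 - (-0.006283))
       = 1.732051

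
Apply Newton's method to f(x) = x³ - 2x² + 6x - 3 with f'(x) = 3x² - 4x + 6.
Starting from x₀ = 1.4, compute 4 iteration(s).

f(x) = x³ - 2x² + 6x - 3
f'(x) = 3x² - 4x + 6
x₀ = 1.4

Newton-Raphson formula: x_{n+1} = x_n - f(x_n)/f'(x_n)

Iteration 1:
  f(1.400000) = 4.224000
  f'(1.400000) = 6.280000
  x_1 = 1.400000 - 4.224000/6.280000 = 0.727389
Iteration 2:
  f(0.727389) = 0.691000
  f'(0.727389) = 4.677728
  x_2 = 0.727389 - 0.691000/4.677728 = 0.579667
Iteration 3:
  f(0.579667) = 0.000752
  f'(0.579667) = 4.689373
  x_3 = 0.579667 - 0.000752/4.689373 = 0.579507
Iteration 4:
  f(0.579507) = 0.000000
  f'(0.579507) = 4.689457
  x_4 = 0.579507 - 0.000000/4.689457 = 0.579507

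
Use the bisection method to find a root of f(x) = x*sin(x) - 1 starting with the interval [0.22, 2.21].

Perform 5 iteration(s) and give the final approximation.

f(x) = x*sin(x) - 1
Initial interval: [0.22, 2.21]

Iteration 1:
  c_1 = (0.220000 + 2.210000)/2 = 1.215000
  f(c_1) = f(1.215000) = 0.138904
  f(a) × f(c) < 0, new interval: [0.220000, 1.215000]
Iteration 2:
  c_2 = (0.220000 + 1.215000)/2 = 0.717500
  f(c_2) = f(0.717500) = -0.528242
  f(a) × f(c) ≥ 0, new interval: [0.717500, 1.215000]
Iteration 3:
  c_3 = (0.717500 + 1.215000)/2 = 0.966250
  f(c_3) = f(0.966250) = -0.205008
  f(a) × f(c) ≥ 0, new interval: [0.966250, 1.215000]
Iteration 4:
  c_4 = (0.966250 + 1.215000)/2 = 1.090625
  f(c_4) = f(1.090625) = -0.032707
  f(a) × f(c) ≥ 0, new interval: [1.090625, 1.215000]
Iteration 5:
  c_5 = (1.090625 + 1.215000)/2 = 1.152813
  f(c_5) = f(1.152813) = 0.053566
  f(a) × f(c) < 0, new interval: [1.090625, 1.152813]

After 5 iteration(s), the approximation is c_5 = 1.152813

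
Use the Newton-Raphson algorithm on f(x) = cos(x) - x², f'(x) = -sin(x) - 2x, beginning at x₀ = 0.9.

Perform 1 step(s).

f(x) = cos(x) - x²
f'(x) = -sin(x) - 2x
x₀ = 0.9

Newton-Raphson formula: x_{n+1} = x_n - f(x_n)/f'(x_n)

Iteration 1:
  f(0.900000) = -0.188390
  f'(0.900000) = -2.583327
  x_1 = 0.900000 - (-0.188390)/(-2.583327) = 0.827075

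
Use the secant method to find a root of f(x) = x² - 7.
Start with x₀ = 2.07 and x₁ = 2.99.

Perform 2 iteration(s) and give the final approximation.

f(x) = x² - 7
x₀ = 2.07, x₁ = 2.99

Secant formula: x_{n+1} = x_n - f(x_n)(x_n - x_{n-1})/(f(x_n) - f(x_{n-1}))

Iteration 1:
  f(2.070000) = -2.715100
  f(2.990000) = 1.940100
  x_2 = 2.990000 - 1.940100×(2.990000 - 2.070000)/(1.940100 - (-2.715100))
       = 2.606581
Iteration 2:
  f(2.990000) = 1.940100
  f(2.606581) = -0.205735
  x_3 = 2.606581 - (-0.205735)×(2.606581 - 2.990000)/(-0.205735 - 1.940100)
       = 2.643342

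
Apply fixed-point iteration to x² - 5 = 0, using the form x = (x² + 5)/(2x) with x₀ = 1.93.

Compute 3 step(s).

Equation: x² - 5 = 0
Fixed-point form: x = (x² + 5)/(2x)
x₀ = 1.93

x_1 = g(1.930000) = 2.260337
x_2 = g(2.260337) = 2.236198
x_3 = g(2.236198) = 2.236068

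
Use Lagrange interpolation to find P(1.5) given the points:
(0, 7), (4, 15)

Lagrange interpolation formula:
P(x) = Σ yᵢ × Lᵢ(x)
where Lᵢ(x) = Π_{j≠i} (x - xⱼ)/(xᵢ - xⱼ)

L_0(1.5) = (1.5 - 4)/(0 - 4) = 0.625000
L_1(1.5) = (1.5 - 0)/(4 - 0) = 0.375000

P(1.5) = 7×L_0(1.5) + 15×L_1(1.5)
P(1.5) = 10.000000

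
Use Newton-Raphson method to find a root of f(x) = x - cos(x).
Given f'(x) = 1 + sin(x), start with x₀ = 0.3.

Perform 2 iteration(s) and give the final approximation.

f(x) = x - cos(x)
f'(x) = 1 + sin(x)
x₀ = 0.3

Newton-Raphson formula: x_{n+1} = x_n - f(x_n)/f'(x_n)

Iteration 1:
  f(0.300000) = -0.655336
  f'(0.300000) = 1.295520
  x_1 = 0.300000 - (-0.655336)/1.295520 = 0.805848
Iteration 2:
  f(0.805848) = 0.113349
  f'(0.805848) = 1.721418
  x_2 = 0.805848 - 0.113349/1.721418 = 0.740002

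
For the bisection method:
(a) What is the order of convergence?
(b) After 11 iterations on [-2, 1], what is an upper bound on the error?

(a) Bisection has linear (order 1) convergence; the error is halved each step.

(b) Error bound = (b-a)/2^n = (1 - (-2))/2^{11}
    = 3/2^{11}

(a) 1 (linear); (b) error ≤ 1.46e-03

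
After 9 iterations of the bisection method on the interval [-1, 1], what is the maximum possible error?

Bisection error bound: |error| ≤ (b-a)/2^n
|error| ≤ (1 - (-1))/2^9 = 2/2^9
|error| ≤ 0.0039062500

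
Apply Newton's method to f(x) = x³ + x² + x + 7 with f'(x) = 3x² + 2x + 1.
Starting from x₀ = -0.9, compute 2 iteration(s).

f(x) = x³ + x² + x + 7
f'(x) = 3x² + 2x + 1
x₀ = -0.9

Newton-Raphson formula: x_{n+1} = x_n - f(x_n)/f'(x_n)

Iteration 1:
  f(-0.900000) = 6.181000
  f'(-0.900000) = 1.630000
  x_1 = -0.900000 - 6.181000/1.630000 = -4.692025
Iteration 2:
  f(-4.692025) = -78.972293
  f'(-4.692025) = 57.661234
  x_2 = -4.692025 - (-78.972293)/57.661234 = -3.322434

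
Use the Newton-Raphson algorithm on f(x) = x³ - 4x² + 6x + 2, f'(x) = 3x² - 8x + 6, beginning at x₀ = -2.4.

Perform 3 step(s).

f(x) = x³ - 4x² + 6x + 2
f'(x) = 3x² - 8x + 6
x₀ = -2.4

Newton-Raphson formula: x_{n+1} = x_n - f(x_n)/f'(x_n)

Iteration 1:
  f(-2.400000) = -49.264000
  f'(-2.400000) = 42.480000
  x_1 = -2.400000 - (-49.264000)/42.480000 = -1.240301
Iteration 2:
  f(-1.240301) = -13.503212
  f'(-1.240301) = 20.537453
  x_2 = -1.240301 - (-13.503212)/20.537453 = -0.582809
Iteration 3:
  f(-0.582809) = -3.053483
  f'(-0.582809) = 11.681474
  x_3 = -0.582809 - (-3.053483)/11.681474 = -0.321414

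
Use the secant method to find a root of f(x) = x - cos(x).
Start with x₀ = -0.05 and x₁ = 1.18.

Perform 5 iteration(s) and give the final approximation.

f(x) = x - cos(x)
x₀ = -0.05, x₁ = 1.18

Secant formula: x_{n+1} = x_n - f(x_n)(x_n - x_{n-1})/(f(x_n) - f(x_{n-1}))

Iteration 1:
  f(-0.050000) = -1.048750
  f(1.180000) = 0.799075
  x_2 = 1.180000 - 0.799075×(1.180000 - (-0.050000))/(0.799075 - (-1.048750))
       = 0.648098
Iteration 2:
  f(1.180000) = 0.799075
  f(0.648098) = -0.149136
  x_3 = 0.648098 - (-0.149136)×(0.648098 - 1.180000)/(-0.149136 - 0.799075)
       = 0.731756
Iteration 3:
  f(0.648098) = -0.149136
  f(0.731756) = -0.012246
  x_4 = 0.731756 - (-0.012246)×(0.731756 - 0.648098)/(-0.012246 - (-0.149136))
       = 0.739240
Iteration 4:
  f(0.731756) = -0.012246
  f(0.739240) = 0.000259
  x_5 = 0.739240 - 0.000259×(0.739240 - 0.731756)/(0.000259 - (-0.012246))
       = 0.739085
Iteration 5:
  f(0.739240) = 0.000259
  f(0.739085) = 0.000000
  x_6 = 0.739085 - 0.000000×(0.739085 - 0.739240)/(0.000000 - 0.000259)
       = 0.739085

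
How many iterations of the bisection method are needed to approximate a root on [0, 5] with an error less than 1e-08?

We need (b-a)/2^n ≤ 1e-08
(5 - 0)/2^n ≤ 1e-08
5/2^n ≤ 1e-08
2^n ≥ 500000000
n ≥ log₂(500000000) = 28.90
n ≥ 29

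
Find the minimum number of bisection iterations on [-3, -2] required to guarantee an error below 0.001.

We need (b-a)/2^n ≤ 0.001
(-2 - (-3))/2^n ≤ 0.001
1/2^n ≤ 0.001
2^n ≥ 1000
n ≥ log₂(1000) = 9.97
n ≥ 10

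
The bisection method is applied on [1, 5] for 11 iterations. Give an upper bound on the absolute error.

Bisection error bound: |error| ≤ (b-a)/2^n
|error| ≤ (5 - 1)/2^11 = 4/2^11
|error| ≤ 0.0019531250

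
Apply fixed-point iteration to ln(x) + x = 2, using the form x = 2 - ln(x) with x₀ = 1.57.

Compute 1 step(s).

Equation: ln(x) + x = 2
Fixed-point form: x = 2 - ln(x)
x₀ = 1.57

x_1 = g(1.570000) = 1.548924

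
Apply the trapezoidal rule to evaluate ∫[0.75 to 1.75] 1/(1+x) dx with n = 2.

f(x) = 1/(1+x)
a = 0.75, b = 1.75, n = 2
h = (b - a)/n = 0.500000

Trapezoidal rule: (h/2)[f(x₀) + 2f(x₁) + 2f(x₂) + ... + f(xₙ)]

x_0 = 0.7500, f(x_0) = 0.571429, coefficient = 1
x_1 = 1.2500, f(x_1) = 0.444444, coefficient = 2
x_2 = 1.7500, f(x_2) = 0.363636, coefficient = 1

I ≈ (0.500000/2) × 1.823954 = 0.455988
Exact value: 0.451985
Error: 0.004003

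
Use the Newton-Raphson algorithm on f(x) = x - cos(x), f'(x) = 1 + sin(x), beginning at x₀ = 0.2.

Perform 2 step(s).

f(x) = x - cos(x)
f'(x) = 1 + sin(x)
x₀ = 0.2

Newton-Raphson formula: x_{n+1} = x_n - f(x_n)/f'(x_n)

Iteration 1:
  f(0.200000) = -0.780067
  f'(0.200000) = 1.198669
  x_1 = 0.200000 - (-0.780067)/1.198669 = 0.850777
Iteration 2:
  f(0.850777) = 0.191378
  f'(0.850777) = 1.751793
  x_2 = 0.850777 - 0.191378/1.751793 = 0.741530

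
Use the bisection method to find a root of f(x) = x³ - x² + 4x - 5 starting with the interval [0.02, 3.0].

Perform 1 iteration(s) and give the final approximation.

f(x) = x³ - x² + 4x - 5
Initial interval: [0.02, 3.0]

Iteration 1:
  c_1 = (0.020000 + 3.000000)/2 = 1.510000
  f(c_1) = f(1.510000) = 2.202851
  f(a) × f(c) < 0, new interval: [0.020000, 1.510000]

After 1 iteration(s), the approximation is c_1 = 1.510000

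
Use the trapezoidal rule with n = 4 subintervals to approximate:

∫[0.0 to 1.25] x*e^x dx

f(x) = x*e^x
a = 0.0, b = 1.25, n = 4
h = (b - a)/n = 0.312500

Trapezoidal rule: (h/2)[f(x₀) + 2f(x₁) + 2f(x₂) + ... + f(xₙ)]

x_0 = 0.0000, f(x_0) = 0.000000, coefficient = 1
x_1 = 0.3125, f(x_1) = 0.427137, coefficient = 2
x_2 = 0.6250, f(x_2) = 1.167654, coefficient = 2
x_3 = 0.9375, f(x_3) = 2.393990, coefficient = 2
x_4 = 1.2500, f(x_4) = 4.362929, coefficient = 1

I ≈ (0.312500/2) × 12.340490 = 1.928202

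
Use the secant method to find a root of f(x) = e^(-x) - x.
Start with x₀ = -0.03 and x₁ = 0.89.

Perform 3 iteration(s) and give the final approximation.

f(x) = e^(-x) - x
x₀ = -0.03, x₁ = 0.89

Secant formula: x_{n+1} = x_n - f(x_n)(x_n - x_{n-1})/(f(x_n) - f(x_{n-1}))

Iteration 1:
  f(-0.030000) = 1.060455
  f(0.890000) = -0.479344
  x_2 = 0.890000 - (-0.479344)×(0.890000 - (-0.030000))/(-0.479344 - 1.060455)
       = 0.603601
Iteration 2:
  f(0.890000) = -0.479344
  f(0.603601) = -0.056762
  x_3 = 0.603601 - (-0.056762)×(0.603601 - 0.890000)/(-0.056762 - (-0.479344))
       = 0.565131
Iteration 3:
  f(0.603601) = -0.056762
  f(0.565131) = 0.003154
  x_4 = 0.565131 - 0.003154×(0.565131 - 0.603601)/(0.003154 - (-0.056762))
       = 0.567156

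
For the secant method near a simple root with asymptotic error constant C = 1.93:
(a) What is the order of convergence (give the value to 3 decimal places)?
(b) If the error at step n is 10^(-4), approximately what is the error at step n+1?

(a) Secant method has superlinear convergence with order φ = (1+√5)/2 ≈ 1.618.
    This means |e_{n+1}| ≈ C|e_n|^1.618.

(b) With |e_n| = 10^(-4) and C = 1.93:
    |e_{n+1}| ≈ 1.93 × (10^(-4))^1.618 = 1.93 × 10^(-6.47)

(a) ≈ 1.618 (golden ratio); (b) |e_{n+1}| ≈ 6.508e-07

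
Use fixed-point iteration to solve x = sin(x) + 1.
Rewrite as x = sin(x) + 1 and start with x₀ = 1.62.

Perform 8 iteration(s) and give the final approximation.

Equation: x = sin(x) + 1
Fixed-point form: x = sin(x) + 1
x₀ = 1.62

x_1 = g(1.620000) = 1.998790
x_2 = g(1.998790) = 1.909800
x_3 = g(1.909800) = 1.943086
x_4 = g(1.943086) = 1.931497
x_5 = g(1.931497) = 1.935650
x_6 = g(1.935650) = 1.934176
x_7 = g(1.934176) = 1.934701
x_8 = g(1.934701) = 1.934514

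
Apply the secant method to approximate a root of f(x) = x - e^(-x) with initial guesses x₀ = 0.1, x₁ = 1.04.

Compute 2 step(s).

f(x) = x - e^(-x)
x₀ = 0.1, x₁ = 1.04

Secant formula: x_{n+1} = x_n - f(x_n)(x_n - x_{n-1})/(f(x_n) - f(x_{n-1}))

Iteration 1:
  f(0.100000) = -0.804837
  f(1.040000) = 0.686545
  x_2 = 1.040000 - 0.686545×(1.040000 - 0.100000)/(0.686545 - (-0.804837))
       = 0.607279
Iteration 2:
  f(1.040000) = 0.686545
  f(0.607279) = 0.062448
  x_3 = 0.607279 - 0.062448×(0.607279 - 1.040000)/(0.062448 - 0.686545)
       = 0.563981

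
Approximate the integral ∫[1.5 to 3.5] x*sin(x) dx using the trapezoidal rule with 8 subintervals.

f(x) = x*sin(x)
a = 1.5, b = 3.5, n = 8
h = (b - a)/n = 0.250000

Trapezoidal rule: (h/2)[f(x₀) + 2f(x₁) + 2f(x₂) + ... + f(xₙ)]

x_0 = 1.5000, f(x_0) = 1.496242, coefficient = 1
x_1 = 1.7500, f(x_1) = 1.721975, coefficient = 2
x_2 = 2.0000, f(x_2) = 1.818595, coefficient = 2
x_3 = 2.2500, f(x_3) = 1.750665, coefficient = 2
x_4 = 2.5000, f(x_4) = 1.496180, coefficient = 2
x_5 = 2.7500, f(x_5) = 1.049568, coefficient = 2
x_6 = 3.0000, f(x_6) = 0.423360, coefficient = 2
x_7 = 3.2500, f(x_7) = -0.351634, coefficient = 2
x_8 = 3.5000, f(x_8) = -1.227741, coefficient = 1

I ≈ (0.250000/2) × 16.085919 = 2.010740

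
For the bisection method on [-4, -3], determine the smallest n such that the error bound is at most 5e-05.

We need (b-a)/2^n ≤ 5e-05
(-3 - (-4))/2^n ≤ 5e-05
1/2^n ≤ 5e-05
2^n ≥ 20000
n ≥ log₂(20000) = 14.29
n ≥ 15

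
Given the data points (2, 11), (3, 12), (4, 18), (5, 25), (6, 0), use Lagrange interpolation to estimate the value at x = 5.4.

Lagrange interpolation formula:
P(x) = Σ yᵢ × Lᵢ(x)
where Lᵢ(x) = Π_{j≠i} (x - xⱼ)/(xᵢ - xⱼ)

L_0(5.4) = (5.4 - 3)/(2 - 3) × (5.4 - 4)/(2 - 4) × (5.4 - 5)/(2 - 5) × (5.4 - 6)/(2 - 6) = -0.033600
L_1(5.4) = (5.4 - 2)/(3 - 2) × (5.4 - 4)/(3 - 4) × (5.4 - 5)/(3 - 5) × (5.4 - 6)/(3 - 6) = 0.190400
L_2(5.4) = (5.4 - 2)/(4 - 2) × (5.4 - 3)/(4 - 3) × (5.4 - 5)/(4 - 5) × (5.4 - 6)/(4 - 6) = -0.489600
L_3(5.4) = (5.4 - 2)/(5 - 2) × (5.4 - 3)/(5 - 3) × (5.4 - 4)/(5 - 4) × (5.4 - 6)/(5 - 6) = 1.142400
L_4(5.4) = (5.4 - 2)/(6 - 2) × (5.4 - 3)/(6 - 3) × (5.4 - 4)/(6 - 4) × (5.4 - 5)/(6 - 5) = 0.190400

P(5.4) = 11×L_0(5.4) + 12×L_1(5.4) + 18×L_2(5.4) + 25×L_3(5.4) + 0×L_4(5.4)
P(5.4) = 21.662400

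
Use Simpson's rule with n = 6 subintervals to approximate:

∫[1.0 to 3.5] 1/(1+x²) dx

f(x) = 1/(1+x²)
a = 1.0, b = 3.5, n = 6
h = (b - a)/n = 0.416667

Simpson's rule: (h/3)[f(x₀) + 4f(x₁) + 2f(x₂) + ... + f(xₙ)]

x_0 = 1.0000, f(x_0) = 0.500000, coefficient = 1
x_1 = 1.4167, f(x_1) = 0.332564, coefficient = 4
x_2 = 1.8333, f(x_2) = 0.229299, coefficient = 2
x_3 = 2.2500, f(x_3) = 0.164948, coefficient = 4
x_4 = 2.6667, f(x_4) = 0.123288, coefficient = 2
x_5 = 3.0833, f(x_5) = 0.095175, coefficient = 4
x_6 = 3.5000, f(x_6) = 0.075472, coefficient = 1

I ≈ (0.416667/3) × 3.651394 = 0.507138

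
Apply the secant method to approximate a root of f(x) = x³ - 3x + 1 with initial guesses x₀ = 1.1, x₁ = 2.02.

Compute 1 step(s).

f(x) = x³ - 3x + 1
x₀ = 1.1, x₁ = 2.02

Secant formula: x_{n+1} = x_n - f(x_n)(x_n - x_{n-1})/(f(x_n) - f(x_{n-1}))

Iteration 1:
  f(1.100000) = -0.969000
  f(2.020000) = 3.182408
  x_2 = 2.020000 - 3.182408×(2.020000 - 1.100000)/(3.182408 - (-0.969000))
       = 1.314742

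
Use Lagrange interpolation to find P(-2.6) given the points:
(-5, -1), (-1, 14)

Lagrange interpolation formula:
P(x) = Σ yᵢ × Lᵢ(x)
where Lᵢ(x) = Π_{j≠i} (x - xⱼ)/(xᵢ - xⱼ)

L_0(-2.6) = (-2.6 - (-1))/(-5 - (-1)) = 0.400000
L_1(-2.6) = (-2.6 - (-5))/(-1 - (-5)) = 0.600000

P(-2.6) = (-1)×L_0(-2.6) + 14×L_1(-2.6)
P(-2.6) = 8.000000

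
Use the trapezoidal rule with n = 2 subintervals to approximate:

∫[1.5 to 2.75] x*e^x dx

f(x) = x*e^x
a = 1.5, b = 2.75, n = 2
h = (b - a)/n = 0.625000

Trapezoidal rule: (h/2)[f(x₀) + 2f(x₁) + 2f(x₂) + ... + f(xₙ)]

x_0 = 1.5000, f(x_0) = 6.722534, coefficient = 1
x_1 = 2.1250, f(x_1) = 17.792407, coefficient = 2
x_2 = 2.7500, f(x_2) = 43.017238, coefficient = 1

I ≈ (0.625000/2) × 85.324586 = 26.663933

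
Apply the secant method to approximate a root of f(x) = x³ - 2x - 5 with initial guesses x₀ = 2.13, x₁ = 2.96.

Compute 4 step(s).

f(x) = x³ - 2x - 5
x₀ = 2.13, x₁ = 2.96

Secant formula: x_{n+1} = x_n - f(x_n)(x_n - x_{n-1})/(f(x_n) - f(x_{n-1}))

Iteration 1:
  f(2.130000) = 0.403597
  f(2.960000) = 15.014336
  x_2 = 2.960000 - 15.014336×(2.960000 - 2.130000)/(15.014336 - 0.403597)
       = 2.107073
Iteration 2:
  f(2.960000) = 15.014336
  f(2.107073) = 0.140741
  x_3 = 2.107073 - 0.140741×(2.107073 - 2.960000)/(0.140741 - 15.014336)
       = 2.099002
Iteration 3:
  f(2.107073) = 0.140741
  f(2.099002) = 0.049797
  x_4 = 2.099002 - 0.049797×(2.099002 - 2.107073)/(0.049797 - 0.140741)
       = 2.094583
Iteration 4:
  f(2.099002) = 0.049797
  f(2.094583) = 0.000348
  x_5 = 2.094583 - 0.000348×(2.094583 - 2.099002)/(0.000348 - 0.049797)
       = 2.094552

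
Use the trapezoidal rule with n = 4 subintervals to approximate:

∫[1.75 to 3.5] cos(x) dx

f(x) = cos(x)
a = 1.75, b = 3.5, n = 4
h = (b - a)/n = 0.437500

Trapezoidal rule: (h/2)[f(x₀) + 2f(x₁) + 2f(x₂) + ... + f(xₙ)]

x_0 = 1.7500, f(x_0) = -0.178246, coefficient = 1
x_1 = 2.1875, f(x_1) = -0.578349, coefficient = 2
x_2 = 2.6250, f(x_2) = -0.869507, coefficient = 2
x_3 = 3.0625, f(x_3) = -0.996874, coefficient = 2
x_4 = 3.5000, f(x_4) = -0.936457, coefficient = 1

I ≈ (0.437500/2) × -6.004163 = -1.313411
Exact value: -1.334769
Error: 0.021358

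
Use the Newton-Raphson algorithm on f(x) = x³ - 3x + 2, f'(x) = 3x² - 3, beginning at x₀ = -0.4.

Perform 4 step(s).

f(x) = x³ - 3x + 2
f'(x) = 3x² - 3
x₀ = -0.4

Newton-Raphson formula: x_{n+1} = x_n - f(x_n)/f'(x_n)

Iteration 1:
  f(-0.400000) = 3.136000
  f'(-0.400000) = -2.520000
  x_1 = -0.400000 - 3.136000/(-2.520000) = 0.844444
Iteration 2:
  f(0.844444) = 0.068829
  f'(0.844444) = -0.860741
  x_2 = 0.844444 - 0.068829/(-0.860741) = 0.924409
Iteration 3:
  f(0.924409) = 0.016710
  f'(0.924409) = -0.436405
  x_3 = 0.924409 - 0.016710/(-0.436405) = 0.962699
Iteration 4:
  f(0.962699) = 0.004122
  f'(0.962699) = -0.219630
  x_4 = 0.962699 - 0.004122/(-0.219630) = 0.981468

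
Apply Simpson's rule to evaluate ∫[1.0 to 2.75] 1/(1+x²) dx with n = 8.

f(x) = 1/(1+x²)
a = 1.0, b = 2.75, n = 8
h = (b - a)/n = 0.218750

Simpson's rule: (h/3)[f(x₀) + 4f(x₁) + 2f(x₂) + ... + f(xₙ)]

x_0 = 1.0000, f(x_0) = 0.500000, coefficient = 1
x_1 = 1.2188, f(x_1) = 0.402358, coefficient = 4
x_2 = 1.4375, f(x_2) = 0.326115, coefficient = 2
x_3 = 1.6562, f(x_3) = 0.267154, coefficient = 4
x_4 = 1.8750, f(x_4) = 0.221453, coefficient = 2
x_5 = 2.0938, f(x_5) = 0.185743, coefficient = 4
x_6 = 2.3125, f(x_6) = 0.157538, coefficient = 2
x_7 = 2.5312, f(x_7) = 0.135003, coefficient = 4
x_8 = 2.7500, f(x_8) = 0.116788, coefficient = 1

I ≈ (0.218750/3) × 5.988030 = 0.436627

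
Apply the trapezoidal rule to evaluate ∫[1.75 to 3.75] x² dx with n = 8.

f(x) = x²
a = 1.75, b = 3.75, n = 8
h = (b - a)/n = 0.250000

Trapezoidal rule: (h/2)[f(x₀) + 2f(x₁) + 2f(x₂) + ... + f(xₙ)]

x_0 = 1.7500, f(x_0) = 3.062500, coefficient = 1
x_1 = 2.0000, f(x_1) = 4.000000, coefficient = 2
x_2 = 2.2500, f(x_2) = 5.062500, coefficient = 2
x_3 = 2.5000, f(x_3) = 6.250000, coefficient = 2
x_4 = 2.7500, f(x_4) = 7.562500, coefficient = 2
x_5 = 3.0000, f(x_5) = 9.000000, coefficient = 2
x_6 = 3.2500, f(x_6) = 10.562500, coefficient = 2
x_7 = 3.5000, f(x_7) = 12.250000, coefficient = 2
x_8 = 3.7500, f(x_8) = 14.062500, coefficient = 1

I ≈ (0.250000/2) × 126.500000 = 15.812500
Exact value: 15.791667
Error: 0.020833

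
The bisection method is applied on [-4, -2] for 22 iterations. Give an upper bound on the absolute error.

Bisection error bound: |error| ≤ (b-a)/2^n
|error| ≤ (-2 - (-4))/2^22 = 2/2^22
|error| ≤ 0.0000004768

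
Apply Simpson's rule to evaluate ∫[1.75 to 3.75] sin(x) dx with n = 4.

f(x) = sin(x)
a = 1.75, b = 3.75, n = 4
h = (b - a)/n = 0.500000

Simpson's rule: (h/3)[f(x₀) + 4f(x₁) + 2f(x₂) + ... + f(xₙ)]

x_0 = 1.7500, f(x_0) = 0.983986, coefficient = 1
x_1 = 2.2500, f(x_1) = 0.778073, coefficient = 4
x_2 = 2.7500, f(x_2) = 0.381661, coefficient = 2
x_3 = 3.2500, f(x_3) = -0.108195, coefficient = 4
x_4 = 3.7500, f(x_4) = -0.571561, coefficient = 1

I ≈ (0.500000/3) × 3.855259 = 0.642543
Exact value: 0.642313
Error: 0.000230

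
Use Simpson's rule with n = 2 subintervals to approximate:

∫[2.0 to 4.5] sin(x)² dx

f(x) = sin(x)²
a = 2.0, b = 4.5, n = 2
h = (b - a)/n = 1.250000

Simpson's rule: (h/3)[f(x₀) + 4f(x₁) + 2f(x₂) + ... + f(xₙ)]

x_0 = 2.0000, f(x_0) = 0.826822, coefficient = 1
x_1 = 3.2500, f(x_1) = 0.011706, coefficient = 4
x_2 = 4.5000, f(x_2) = 0.955565, coefficient = 1

I ≈ (1.250000/3) × 1.829212 = 0.762172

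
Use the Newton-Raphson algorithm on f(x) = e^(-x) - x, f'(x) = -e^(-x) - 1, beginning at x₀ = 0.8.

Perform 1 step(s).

f(x) = e^(-x) - x
f'(x) = -e^(-x) - 1
x₀ = 0.8

Newton-Raphson formula: x_{n+1} = x_n - f(x_n)/f'(x_n)

Iteration 1:
  f(0.800000) = -0.350671
  f'(0.800000) = -1.449329
  x_1 = 0.800000 - (-0.350671)/(-1.449329) = 0.558046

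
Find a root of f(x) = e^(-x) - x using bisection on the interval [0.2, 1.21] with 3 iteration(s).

f(x) = e^(-x) - x
Initial interval: [0.2, 1.21]

Iteration 1:
  c_1 = (0.200000 + 1.210000)/2 = 0.705000
  f(c_1) = f(0.705000) = -0.210891
  f(a) × f(c) < 0, new interval: [0.200000, 0.705000]
Iteration 2:
  c_2 = (0.200000 + 0.705000)/2 = 0.452500
  f(c_2) = f(0.452500) = 0.183536
  f(a) × f(c) ≥ 0, new interval: [0.452500, 0.705000]
Iteration 3:
  c_3 = (0.452500 + 0.705000)/2 = 0.578750
  f(c_3) = f(0.578750) = -0.018151
  f(a) × f(c) < 0, new interval: [0.452500, 0.578750]

After 3 iteration(s), the approximation is c_3 = 0.578750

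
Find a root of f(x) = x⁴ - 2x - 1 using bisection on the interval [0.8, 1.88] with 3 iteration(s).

f(x) = x⁴ - 2x - 1
Initial interval: [0.8, 1.88]

Iteration 1:
  c_1 = (0.800000 + 1.880000)/2 = 1.340000
  f(c_1) = f(1.340000) = -0.455821
  f(a) × f(c) ≥ 0, new interval: [1.340000, 1.880000]
Iteration 2:
  c_2 = (1.340000 + 1.880000)/2 = 1.610000
  f(c_2) = f(1.610000) = 2.498982
  f(a) × f(c) < 0, new interval: [1.340000, 1.610000]
Iteration 3:
  c_3 = (1.340000 + 1.610000)/2 = 1.475000
  f(c_3) = f(1.475000) = 0.783344
  f(a) × f(c) < 0, new interval: [1.340000, 1.475000]

After 3 iteration(s), the approximation is c_3 = 1.475000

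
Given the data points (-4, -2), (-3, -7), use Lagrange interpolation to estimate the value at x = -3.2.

Lagrange interpolation formula:
P(x) = Σ yᵢ × Lᵢ(x)
where Lᵢ(x) = Π_{j≠i} (x - xⱼ)/(xᵢ - xⱼ)

L_0(-3.2) = (-3.2 - (-3))/(-4 - (-3)) = 0.200000
L_1(-3.2) = (-3.2 - (-4))/(-3 - (-4)) = 0.800000

P(-3.2) = (-2)×L_0(-3.2) + (-7)×L_1(-3.2)
P(-3.2) = -6.000000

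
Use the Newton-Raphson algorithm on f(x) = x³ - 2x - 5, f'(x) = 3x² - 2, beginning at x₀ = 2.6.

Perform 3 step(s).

f(x) = x³ - 2x - 5
f'(x) = 3x² - 2
x₀ = 2.6

Newton-Raphson formula: x_{n+1} = x_n - f(x_n)/f'(x_n)

Iteration 1:
  f(2.600000) = 7.376000
  f'(2.600000) = 18.280000
  x_1 = 2.600000 - 7.376000/18.280000 = 2.196499
Iteration 2:
  f(2.196499) = 1.204247
  f'(2.196499) = 12.473822
  x_2 = 2.196499 - 1.204247/12.473822 = 2.099957
Iteration 3:
  f(2.099957) = 0.060517
  f'(2.099957) = 11.229458
  x_3 = 2.099957 - 0.060517/11.229458 = 2.094568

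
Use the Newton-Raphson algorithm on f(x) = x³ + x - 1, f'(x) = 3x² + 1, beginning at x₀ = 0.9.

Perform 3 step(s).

f(x) = x³ + x - 1
f'(x) = 3x² + 1
x₀ = 0.9

Newton-Raphson formula: x_{n+1} = x_n - f(x_n)/f'(x_n)

Iteration 1:
  f(0.900000) = 0.629000
  f'(0.900000) = 3.430000
  x_1 = 0.900000 - 0.629000/3.430000 = 0.716618
Iteration 2:
  f(0.716618) = 0.084631
  f'(0.716618) = 2.540624
  x_2 = 0.716618 - 0.084631/2.540624 = 0.683307
Iteration 3:
  f(0.683307) = 0.002349
  f'(0.683307) = 2.400725
  x_3 = 0.683307 - 0.002349/2.400725 = 0.682329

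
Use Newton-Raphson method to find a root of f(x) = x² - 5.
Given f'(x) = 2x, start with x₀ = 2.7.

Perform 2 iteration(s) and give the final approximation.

f(x) = x² - 5
f'(x) = 2x
x₀ = 2.7

Newton-Raphson formula: x_{n+1} = x_n - f(x_n)/f'(x_n)

Iteration 1:
  f(2.700000) = 2.290000
  f'(2.700000) = 5.400000
  x_1 = 2.700000 - 2.290000/5.400000 = 2.275926
Iteration 2:
  f(2.275926) = 0.179839
  f'(2.275926) = 4.551852
  x_2 = 2.275926 - 0.179839/4.551852 = 2.236417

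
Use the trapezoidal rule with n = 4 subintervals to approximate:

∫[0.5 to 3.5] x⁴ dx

f(x) = x⁴
a = 0.5, b = 3.5, n = 4
h = (b - a)/n = 0.750000

Trapezoidal rule: (h/2)[f(x₀) + 2f(x₁) + 2f(x₂) + ... + f(xₙ)]

x_0 = 0.5000, f(x_0) = 0.062500, coefficient = 1
x_1 = 1.2500, f(x_1) = 2.441406, coefficient = 2
x_2 = 2.0000, f(x_2) = 16.000000, coefficient = 2
x_3 = 2.7500, f(x_3) = 57.191406, coefficient = 2
x_4 = 3.5000, f(x_4) = 150.062500, coefficient = 1

I ≈ (0.750000/2) × 301.390625 = 113.021484
Exact value: 105.037500
Error: 7.983984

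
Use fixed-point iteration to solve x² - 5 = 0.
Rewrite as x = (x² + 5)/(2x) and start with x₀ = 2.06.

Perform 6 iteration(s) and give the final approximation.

Equation: x² - 5 = 0
Fixed-point form: x = (x² + 5)/(2x)
x₀ = 2.06

x_1 = g(2.060000) = 2.243592
x_2 = g(2.243592) = 2.236081
x_3 = g(2.236081) = 2.236068
x_4 = g(2.236068) = 2.236068
x_5 = g(2.236068) = 2.236068
x_6 = g(2.236068) = 2.236068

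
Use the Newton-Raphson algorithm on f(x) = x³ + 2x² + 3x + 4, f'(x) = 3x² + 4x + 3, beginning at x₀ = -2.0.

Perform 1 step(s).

f(x) = x³ + 2x² + 3x + 4
f'(x) = 3x² + 4x + 3
x₀ = -2.0

Newton-Raphson formula: x_{n+1} = x_n - f(x_n)/f'(x_n)

Iteration 1:
  f(-2.000000) = -2.000000
  f'(-2.000000) = 7.000000
  x_1 = -2.000000 - (-2.000000)/7.000000 = -1.714286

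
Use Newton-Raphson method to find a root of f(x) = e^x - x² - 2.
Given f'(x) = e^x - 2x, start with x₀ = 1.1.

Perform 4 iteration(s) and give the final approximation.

f(x) = e^x - x² - 2
f'(x) = e^x - 2x
x₀ = 1.1

Newton-Raphson formula: x_{n+1} = x_n - f(x_n)/f'(x_n)

Iteration 1:
  f(1.100000) = -0.205834
  f'(1.100000) = 0.804166
  x_1 = 1.100000 - (-0.205834)/0.804166 = 1.355960
Iteration 2:
  f(1.355960) = 0.041856
  f'(1.355960) = 1.168564
  x_2 = 1.355960 - 0.041856/1.168564 = 1.320141
Iteration 3:
  f(1.320141) = 0.001177
  f'(1.320141) = 1.103667
  x_3 = 1.320141 - 0.001177/1.103667 = 1.319075
Iteration 4:
  f(1.319075) = 0.000001
  f'(1.319075) = 1.101810
  x_4 = 1.319075 - 0.000001/1.101810 = 1.319074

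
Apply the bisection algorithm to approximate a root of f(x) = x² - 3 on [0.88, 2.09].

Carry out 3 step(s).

f(x) = x² - 3
Initial interval: [0.88, 2.09]

Iteration 1:
  c_1 = (0.880000 + 2.090000)/2 = 1.485000
  f(c_1) = f(1.485000) = -0.794775
  f(a) × f(c) ≥ 0, new interval: [1.485000, 2.090000]
Iteration 2:
  c_2 = (1.485000 + 2.090000)/2 = 1.787500
  f(c_2) = f(1.787500) = 0.195156
  f(a) × f(c) < 0, new interval: [1.485000, 1.787500]
Iteration 3:
  c_3 = (1.485000 + 1.787500)/2 = 1.636250
  f(c_3) = f(1.636250) = -0.322686
  f(a) × f(c) ≥ 0, new interval: [1.636250, 1.787500]

After 3 iteration(s), the approximation is c_3 = 1.636250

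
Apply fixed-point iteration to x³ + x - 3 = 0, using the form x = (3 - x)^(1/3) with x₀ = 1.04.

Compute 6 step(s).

Equation: x³ + x - 3 = 0
Fixed-point form: x = (3 - x)^(1/3)
x₀ = 1.04

x_1 = g(1.040000) = 1.251465
x_2 = g(1.251465) = 1.204735
x_3 = g(1.204735) = 1.215373
x_4 = g(1.215373) = 1.212967
x_5 = g(1.212967) = 1.213512
x_6 = g(1.213512) = 1.213389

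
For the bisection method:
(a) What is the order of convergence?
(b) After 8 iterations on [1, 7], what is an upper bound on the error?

(a) Bisection has linear (order 1) convergence; the error is halved each step.

(b) Error bound = (b-a)/2^n = (7 - 1)/2^{8}
    = 6/2^{8}

(a) 1 (linear); (b) error ≤ 2.34e-02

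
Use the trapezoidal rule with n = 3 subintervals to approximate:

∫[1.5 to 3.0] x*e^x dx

f(x) = x*e^x
a = 1.5, b = 3.0, n = 3
h = (b - a)/n = 0.500000

Trapezoidal rule: (h/2)[f(x₀) + 2f(x₁) + 2f(x₂) + ... + f(xₙ)]

x_0 = 1.5000, f(x_0) = 6.722534, coefficient = 1
x_1 = 2.0000, f(x_1) = 14.778112, coefficient = 2
x_2 = 2.5000, f(x_2) = 30.456235, coefficient = 2
x_3 = 3.0000, f(x_3) = 60.256611, coefficient = 1

I ≈ (0.500000/2) × 157.447839 = 39.361960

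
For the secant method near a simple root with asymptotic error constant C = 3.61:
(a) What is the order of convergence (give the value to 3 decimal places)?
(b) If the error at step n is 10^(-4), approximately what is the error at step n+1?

(a) Secant method has superlinear convergence with order φ = (1+√5)/2 ≈ 1.618.
    This means |e_{n+1}| ≈ C|e_n|^1.618.

(b) With |e_n| = 10^(-4) and C = 3.61:
    |e_{n+1}| ≈ 3.61 × (10^(-4))^1.618 = 3.61 × 10^(-6.47)

(a) ≈ 1.618 (golden ratio); (b) |e_{n+1}| ≈ 1.217e-06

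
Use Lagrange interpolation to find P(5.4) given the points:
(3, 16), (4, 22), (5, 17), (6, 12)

Lagrange interpolation formula:
P(x) = Σ yᵢ × Lᵢ(x)
where Lᵢ(x) = Π_{j≠i} (x - xⱼ)/(xᵢ - xⱼ)

L_0(5.4) = (5.4 - 4)/(3 - 4) × (5.4 - 5)/(3 - 5) × (5.4 - 6)/(3 - 6) = 0.056000
L_1(5.4) = (5.4 - 3)/(4 - 3) × (5.4 - 5)/(4 - 5) × (5.4 - 6)/(4 - 6) = -0.288000
L_2(5.4) = (5.4 - 3)/(5 - 3) × (5.4 - 4)/(5 - 4) × (5.4 - 6)/(5 - 6) = 1.008000
L_3(5.4) = (5.4 - 3)/(6 - 3) × (5.4 - 4)/(6 - 4) × (5.4 - 5)/(6 - 5) = 0.224000

P(5.4) = 16×L_0(5.4) + 22×L_1(5.4) + 17×L_2(5.4) + 12×L_3(5.4)
P(5.4) = 14.384000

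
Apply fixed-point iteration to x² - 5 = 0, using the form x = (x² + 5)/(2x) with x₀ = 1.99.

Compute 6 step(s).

Equation: x² - 5 = 0
Fixed-point form: x = (x² + 5)/(2x)
x₀ = 1.99

x_1 = g(1.990000) = 2.251281
x_2 = g(2.251281) = 2.236119
x_3 = g(2.236119) = 2.236068
x_4 = g(2.236068) = 2.236068
x_5 = g(2.236068) = 2.236068
x_6 = g(2.236068) = 2.236068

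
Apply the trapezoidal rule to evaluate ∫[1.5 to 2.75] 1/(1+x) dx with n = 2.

f(x) = 1/(1+x)
a = 1.5, b = 2.75, n = 2
h = (b - a)/n = 0.625000

Trapezoidal rule: (h/2)[f(x₀) + 2f(x₁) + 2f(x₂) + ... + f(xₙ)]

x_0 = 1.5000, f(x_0) = 0.400000, coefficient = 1
x_1 = 2.1250, f(x_1) = 0.320000, coefficient = 2
x_2 = 2.7500, f(x_2) = 0.266667, coefficient = 1

I ≈ (0.625000/2) × 1.306667 = 0.408333
Exact value: 0.405465
Error: 0.002868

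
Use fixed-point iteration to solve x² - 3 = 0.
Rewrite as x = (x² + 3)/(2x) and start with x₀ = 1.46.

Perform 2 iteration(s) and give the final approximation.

Equation: x² - 3 = 0
Fixed-point form: x = (x² + 3)/(2x)
x₀ = 1.46

x_1 = g(1.460000) = 1.757397
x_2 = g(1.757397) = 1.732234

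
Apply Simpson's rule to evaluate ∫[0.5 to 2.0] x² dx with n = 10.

f(x) = x²
a = 0.5, b = 2.0, n = 10
h = (b - a)/n = 0.150000

Simpson's rule: (h/3)[f(x₀) + 4f(x₁) + 2f(x₂) + ... + f(xₙ)]

x_0 = 0.5000, f(x_0) = 0.250000, coefficient = 1
x_1 = 0.6500, f(x_1) = 0.422500, coefficient = 4
x_2 = 0.8000, f(x_2) = 0.640000, coefficient = 2
x_3 = 0.9500, f(x_3) = 0.902500, coefficient = 4
x_4 = 1.1000, f(x_4) = 1.210000, coefficient = 2
x_5 = 1.2500, f(x_5) = 1.562500, coefficient = 4
x_6 = 1.4000, f(x_6) = 1.960000, coefficient = 2
x_7 = 1.5500, f(x_7) = 2.402500, coefficient = 4
x_8 = 1.7000, f(x_8) = 2.890000, coefficient = 2
x_9 = 1.8500, f(x_9) = 3.422500, coefficient = 4
x_10 = 2.0000, f(x_10) = 4.000000, coefficient = 1

I ≈ (0.150000/3) × 52.500000 = 2.625000
Exact value: 2.625000
Error: 0.000000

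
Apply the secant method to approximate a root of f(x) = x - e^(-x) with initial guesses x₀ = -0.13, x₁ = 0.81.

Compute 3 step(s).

f(x) = x - e^(-x)
x₀ = -0.13, x₁ = 0.81

Secant formula: x_{n+1} = x_n - f(x_n)(x_n - x_{n-1})/(f(x_n) - f(x_{n-1}))

Iteration 1:
  f(-0.130000) = -1.268828
  f(0.810000) = 0.365142
  x_2 = 0.810000 - 0.365142×(0.810000 - (-0.130000))/(0.365142 - (-1.268828))
       = 0.599939
Iteration 2:
  f(0.810000) = 0.365142
  f(0.599939) = 0.051094
  x_3 = 0.599939 - 0.051094×(0.599939 - 0.810000)/(0.051094 - 0.365142)
       = 0.565763
Iteration 3:
  f(0.599939) = 0.051094
  f(0.565763) = -0.002163
  x_4 = 0.565763 - (-0.002163)×(0.565763 - 0.599939)/(-0.002163 - 0.051094)
       = 0.567151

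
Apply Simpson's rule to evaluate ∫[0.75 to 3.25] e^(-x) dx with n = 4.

f(x) = e^(-x)
a = 0.75, b = 3.25, n = 4
h = (b - a)/n = 0.625000

Simpson's rule: (h/3)[f(x₀) + 4f(x₁) + 2f(x₂) + ... + f(xₙ)]

x_0 = 0.7500, f(x_0) = 0.472367, coefficient = 1
x_1 = 1.3750, f(x_1) = 0.252840, coefficient = 4
x_2 = 2.0000, f(x_2) = 0.135335, coefficient = 2
x_3 = 2.6250, f(x_3) = 0.072440, coefficient = 4
x_4 = 3.2500, f(x_4) = 0.038774, coefficient = 1

I ≈ (0.625000/3) × 2.082929 = 0.433943
Exact value: 0.433592
Error: 0.000351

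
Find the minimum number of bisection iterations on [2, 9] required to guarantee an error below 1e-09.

We need (b-a)/2^n ≤ 1e-09
(9 - 2)/2^n ≤ 1e-09
7/2^n ≤ 1e-09
2^n ≥ 7000000000
n ≥ log₂(7000000000) = 32.70
n ≥ 33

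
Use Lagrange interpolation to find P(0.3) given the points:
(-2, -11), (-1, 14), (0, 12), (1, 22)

Lagrange interpolation formula:
P(x) = Σ yᵢ × Lᵢ(x)
where Lᵢ(x) = Π_{j≠i} (x - xⱼ)/(xᵢ - xⱼ)

L_0(0.3) = (0.3 - (-1))/(-2 - (-1)) × (0.3 - 0)/(-2 - 0) × (0.3 - 1)/(-2 - 1) = 0.045500
L_1(0.3) = (0.3 - (-2))/(-1 - (-2)) × (0.3 - 0)/(-1 - 0) × (0.3 - 1)/(-1 - 1) = -0.241500
L_2(0.3) = (0.3 - (-2))/(0 - (-2)) × (0.3 - (-1))/(0 - (-1)) × (0.3 - 1)/(0 - 1) = 1.046500
L_3(0.3) = (0.3 - (-2))/(1 - (-2)) × (0.3 - (-1))/(1 - (-1)) × (0.3 - 0)/(1 - 0) = 0.149500

P(0.3) = (-11)×L_0(0.3) + 14×L_1(0.3) + 12×L_2(0.3) + 22×L_3(0.3)
P(0.3) = 11.965500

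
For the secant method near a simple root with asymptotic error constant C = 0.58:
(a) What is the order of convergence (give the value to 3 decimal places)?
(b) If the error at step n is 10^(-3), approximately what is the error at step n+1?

(a) Secant method has superlinear convergence with order φ = (1+√5)/2 ≈ 1.618.
    This means |e_{n+1}| ≈ C|e_n|^1.618.

(b) With |e_n| = 10^(-3) and C = 0.58:
    |e_{n+1}| ≈ 0.58 × (10^(-3))^1.618 = 0.58 × 10^(-4.85)

(a) ≈ 1.618 (golden ratio); (b) |e_{n+1}| ≈ 8.116e-06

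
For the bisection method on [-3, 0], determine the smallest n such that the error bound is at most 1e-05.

We need (b-a)/2^n ≤ 1e-05
(0 - (-3))/2^n ≤ 1e-05
3/2^n ≤ 1e-05
2^n ≥ 300000
n ≥ log₂(300000) = 18.19
n ≥ 19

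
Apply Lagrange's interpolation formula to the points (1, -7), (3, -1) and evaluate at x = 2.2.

Lagrange interpolation formula:
P(x) = Σ yᵢ × Lᵢ(x)
where Lᵢ(x) = Π_{j≠i} (x - xⱼ)/(xᵢ - xⱼ)

L_0(2.2) = (2.2 - 3)/(1 - 3) = 0.400000
L_1(2.2) = (2.2 - 1)/(3 - 1) = 0.600000

P(2.2) = (-7)×L_0(2.2) + (-1)×L_1(2.2)
P(2.2) = -3.400000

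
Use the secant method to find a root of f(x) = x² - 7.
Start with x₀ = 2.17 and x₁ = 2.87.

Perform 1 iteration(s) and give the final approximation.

f(x) = x² - 7
x₀ = 2.17, x₁ = 2.87

Secant formula: x_{n+1} = x_n - f(x_n)(x_n - x_{n-1})/(f(x_n) - f(x_{n-1}))

Iteration 1:
  f(2.170000) = -2.291100
  f(2.870000) = 1.236900
  x_2 = 2.870000 - 1.236900×(2.870000 - 2.170000)/(1.236900 - (-2.291100))
       = 2.624583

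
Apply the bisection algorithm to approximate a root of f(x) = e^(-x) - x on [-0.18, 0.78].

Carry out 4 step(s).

f(x) = e^(-x) - x
Initial interval: [-0.18, 0.78]

Iteration 1:
  c_1 = (-0.180000 + 0.780000)/2 = 0.300000
  f(c_1) = f(0.300000) = 0.440818
  f(a) × f(c) ≥ 0, new interval: [0.300000, 0.780000]
Iteration 2:
  c_2 = (0.300000 + 0.780000)/2 = 0.540000
  f(c_2) = f(0.540000) = 0.042748
  f(a) × f(c) ≥ 0, new interval: [0.540000, 0.780000]
Iteration 3:
  c_3 = (0.540000 + 0.780000)/2 = 0.660000
  f(c_3) = f(0.660000) = -0.143149
  f(a) × f(c) < 0, new interval: [0.540000, 0.660000]
Iteration 4:
  c_4 = (0.540000 + 0.660000)/2 = 0.600000
  f(c_4) = f(0.600000) = -0.051188
  f(a) × f(c) < 0, new interval: [0.540000, 0.600000]

After 4 iteration(s), the approximation is c_4 = 0.600000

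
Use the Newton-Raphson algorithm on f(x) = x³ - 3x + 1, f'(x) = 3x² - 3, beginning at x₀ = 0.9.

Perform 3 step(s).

f(x) = x³ - 3x + 1
f'(x) = 3x² - 3
x₀ = 0.9

Newton-Raphson formula: x_{n+1} = x_n - f(x_n)/f'(x_n)

Iteration 1:
  f(0.900000) = -0.971000
  f'(0.900000) = -0.570000
  x_1 = 0.900000 - (-0.971000)/(-0.570000) = -0.803509
Iteration 2:
  f(-0.803509) = 2.891760
  f'(-0.803509) = -1.063121
  x_2 = -0.803509 - 2.891760/(-1.063121) = 1.916558
Iteration 3:
  f(1.916558) = 2.290216
  f'(1.916558) = 8.019582
  x_3 = 1.916558 - 2.290216/8.019582 = 1.630980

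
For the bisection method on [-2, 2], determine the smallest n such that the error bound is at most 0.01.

We need (b-a)/2^n ≤ 0.01
(2 - (-2))/2^n ≤ 0.01
4/2^n ≤ 0.01
2^n ≥ 400
n ≥ log₂(400) = 8.64
n ≥ 9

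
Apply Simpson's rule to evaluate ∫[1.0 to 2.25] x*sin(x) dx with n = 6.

f(x) = x*sin(x)
a = 1.0, b = 2.25, n = 6
h = (b - a)/n = 0.208333

Simpson's rule: (h/3)[f(x₀) + 4f(x₁) + 2f(x₂) + ... + f(xₙ)]

x_0 = 1.0000, f(x_0) = 0.841471, coefficient = 1
x_1 = 1.2083, f(x_1) = 1.129823, coefficient = 4
x_2 = 1.4167, f(x_2) = 1.399873, coefficient = 2
x_3 = 1.6250, f(x_3) = 1.622613, coefficient = 4
x_4 = 1.8333, f(x_4) = 1.770514, coefficient = 2
x_5 = 2.0417, f(x_5) = 1.819480, coefficient = 4
x_6 = 2.2500, f(x_6) = 1.750665, coefficient = 1

I ≈ (0.208333/3) × 27.220575 = 1.890318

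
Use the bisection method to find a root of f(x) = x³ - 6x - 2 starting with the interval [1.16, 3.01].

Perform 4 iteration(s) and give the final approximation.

f(x) = x³ - 6x - 2
Initial interval: [1.16, 3.01]

Iteration 1:
  c_1 = (1.160000 + 3.010000)/2 = 2.085000
  f(c_1) = f(2.085000) = -5.446036
  f(a) × f(c) ≥ 0, new interval: [2.085000, 3.010000]
Iteration 2:
  c_2 = (2.085000 + 3.010000)/2 = 2.547500
  f(c_2) = f(2.547500) = -0.752346
  f(a) × f(c) ≥ 0, new interval: [2.547500, 3.010000]
Iteration 3:
  c_3 = (2.547500 + 3.010000)/2 = 2.778750
  f(c_3) = f(2.778750) = 2.783484
  f(a) × f(c) < 0, new interval: [2.547500, 2.778750]
Iteration 4:
  c_4 = (2.547500 + 2.778750)/2 = 2.663125
  f(c_4) = f(2.663125) = 0.908758
  f(a) × f(c) < 0, new interval: [2.547500, 2.663125]

After 4 iteration(s), the approximation is c_4 = 2.663125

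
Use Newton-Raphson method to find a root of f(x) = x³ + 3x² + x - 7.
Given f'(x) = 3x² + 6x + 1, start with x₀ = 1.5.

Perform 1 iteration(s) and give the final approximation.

f(x) = x³ + 3x² + x - 7
f'(x) = 3x² + 6x + 1
x₀ = 1.5

Newton-Raphson formula: x_{n+1} = x_n - f(x_n)/f'(x_n)

Iteration 1:
  f(1.500000) = 4.625000
  f'(1.500000) = 16.750000
  x_1 = 1.500000 - 4.625000/16.750000 = 1.223881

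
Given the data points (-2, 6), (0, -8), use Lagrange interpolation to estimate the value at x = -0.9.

Lagrange interpolation formula:
P(x) = Σ yᵢ × Lᵢ(x)
where Lᵢ(x) = Π_{j≠i} (x - xⱼ)/(xᵢ - xⱼ)

L_0(-0.9) = (-0.9 - 0)/(-2 - 0) = 0.450000
L_1(-0.9) = (-0.9 - (-2))/(0 - (-2)) = 0.550000

P(-0.9) = 6×L_0(-0.9) + (-8)×L_1(-0.9)
P(-0.9) = -1.700000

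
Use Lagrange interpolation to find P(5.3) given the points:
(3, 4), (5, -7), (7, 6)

Lagrange interpolation formula:
P(x) = Σ yᵢ × Lᵢ(x)
where Lᵢ(x) = Π_{j≠i} (x - xⱼ)/(xᵢ - xⱼ)

L_0(5.3) = (5.3 - 5)/(3 - 5) × (5.3 - 7)/(3 - 7) = -0.063750
L_1(5.3) = (5.3 - 3)/(5 - 3) × (5.3 - 7)/(5 - 7) = 0.977500
L_2(5.3) = (5.3 - 3)/(7 - 3) × (5.3 - 5)/(7 - 5) = 0.086250

P(5.3) = 4×L_0(5.3) + (-7)×L_1(5.3) + 6×L_2(5.3)
P(5.3) = -6.580000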